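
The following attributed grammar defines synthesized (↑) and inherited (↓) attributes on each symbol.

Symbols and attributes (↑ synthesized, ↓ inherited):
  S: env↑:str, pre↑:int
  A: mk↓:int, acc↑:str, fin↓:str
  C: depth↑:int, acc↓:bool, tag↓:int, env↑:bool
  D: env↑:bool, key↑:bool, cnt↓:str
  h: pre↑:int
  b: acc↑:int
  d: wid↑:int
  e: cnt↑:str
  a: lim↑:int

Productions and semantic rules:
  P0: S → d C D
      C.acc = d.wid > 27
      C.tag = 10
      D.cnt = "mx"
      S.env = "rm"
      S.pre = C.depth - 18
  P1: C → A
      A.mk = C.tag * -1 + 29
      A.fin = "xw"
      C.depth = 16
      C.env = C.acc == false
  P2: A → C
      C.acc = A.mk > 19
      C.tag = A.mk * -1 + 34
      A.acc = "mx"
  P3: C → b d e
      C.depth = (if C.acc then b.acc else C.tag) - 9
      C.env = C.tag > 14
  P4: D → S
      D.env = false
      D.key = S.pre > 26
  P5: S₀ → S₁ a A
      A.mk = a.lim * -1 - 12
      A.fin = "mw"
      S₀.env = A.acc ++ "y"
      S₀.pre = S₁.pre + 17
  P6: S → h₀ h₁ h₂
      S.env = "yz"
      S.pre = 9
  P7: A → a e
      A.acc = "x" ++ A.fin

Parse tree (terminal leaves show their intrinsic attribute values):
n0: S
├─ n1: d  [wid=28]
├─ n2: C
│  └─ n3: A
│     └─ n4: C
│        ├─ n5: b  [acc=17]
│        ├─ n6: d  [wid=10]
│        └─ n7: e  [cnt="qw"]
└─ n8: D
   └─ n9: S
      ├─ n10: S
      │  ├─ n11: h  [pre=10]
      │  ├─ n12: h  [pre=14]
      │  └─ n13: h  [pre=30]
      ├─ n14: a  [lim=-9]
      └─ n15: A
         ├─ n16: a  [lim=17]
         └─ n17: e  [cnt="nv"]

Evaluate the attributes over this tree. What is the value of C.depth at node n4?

6

1. n1.wid = 28  [terminal]
2. n2.acc = true  [d.wid > 27]
3. n2.tag = 10  [10]
4. n3.mk = 19  [C.tag * -1 + 29]
5. n3.fin = "xw"  ["xw"]
6. n4.acc = false  [A.mk > 19]
7. n4.tag = 15  [A.mk * -1 + 34]
8. n5.acc = 17  [terminal]
9. n6.wid = 10  [terminal]
10. n7.cnt = "qw"  [terminal]
11. n4.depth = 6  [(if C.acc then b.acc else C.tag) - 9]
12. n4.env = true  [C.tag > 14]
13. n3.acc = "mx"  ["mx"]
14. n2.depth = 16  [16]
15. n2.env = false  [C.acc == false]
16. n8.cnt = "mx"  ["mx"]
17. n11.pre = 10  [terminal]
18. n12.pre = 14  [terminal]
19. n13.pre = 30  [terminal]
20. n10.env = "yz"  ["yz"]
21. n10.pre = 9  [9]
22. n14.lim = -9  [terminal]
23. n15.mk = -3  [a.lim * -1 - 12]
24. n15.fin = "mw"  ["mw"]
25. n16.lim = 17  [terminal]
26. n17.cnt = "nv"  [terminal]
27. n15.acc = "xmw"  ["x" ++ A.fin]
28. n9.env = "xmwy"  [A.acc ++ "y"]
29. n9.pre = 26  [S₁.pre + 17]
30. n8.env = false  [false]
31. n8.key = false  [S.pre > 26]
32. n0.env = "rm"  ["rm"]
33. n0.pre = -2  [C.depth - 18]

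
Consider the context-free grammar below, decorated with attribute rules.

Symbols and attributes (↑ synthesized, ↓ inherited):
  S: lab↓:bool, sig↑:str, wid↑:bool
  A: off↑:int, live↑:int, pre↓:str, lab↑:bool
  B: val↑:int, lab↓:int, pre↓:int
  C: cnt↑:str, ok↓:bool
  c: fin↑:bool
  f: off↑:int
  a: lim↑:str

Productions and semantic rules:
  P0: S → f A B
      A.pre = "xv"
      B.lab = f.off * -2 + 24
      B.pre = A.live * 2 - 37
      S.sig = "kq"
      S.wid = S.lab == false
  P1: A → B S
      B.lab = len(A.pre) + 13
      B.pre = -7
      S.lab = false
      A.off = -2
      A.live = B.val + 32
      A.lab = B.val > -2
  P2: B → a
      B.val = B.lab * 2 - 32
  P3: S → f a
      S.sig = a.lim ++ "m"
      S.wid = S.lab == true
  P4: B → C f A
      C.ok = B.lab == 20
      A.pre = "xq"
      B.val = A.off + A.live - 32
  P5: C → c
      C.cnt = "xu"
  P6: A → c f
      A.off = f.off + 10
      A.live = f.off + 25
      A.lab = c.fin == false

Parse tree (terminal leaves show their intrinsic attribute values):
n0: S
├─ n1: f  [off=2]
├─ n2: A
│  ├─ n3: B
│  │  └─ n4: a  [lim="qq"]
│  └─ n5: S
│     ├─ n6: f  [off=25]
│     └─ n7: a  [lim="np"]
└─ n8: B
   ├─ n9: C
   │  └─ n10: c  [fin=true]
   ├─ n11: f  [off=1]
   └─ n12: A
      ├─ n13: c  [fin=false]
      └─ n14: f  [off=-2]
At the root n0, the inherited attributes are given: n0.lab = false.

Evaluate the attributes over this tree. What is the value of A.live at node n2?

30

1. n0.lab = false  [given at root]
2. n1.off = 2  [terminal]
3. n2.pre = "xv"  ["xv"]
4. n3.lab = 15  [len(A.pre) + 13]
5. n3.pre = -7  [-7]
6. n4.lim = "qq"  [terminal]
7. n3.val = -2  [B.lab * 2 - 32]
8. n5.lab = false  [false]
9. n6.off = 25  [terminal]
10. n7.lim = "np"  [terminal]
11. n5.sig = "npm"  [a.lim ++ "m"]
12. n5.wid = false  [S.lab == true]
13. n2.off = -2  [-2]
14. n2.live = 30  [B.val + 32]
15. n2.lab = false  [B.val > -2]
16. n8.lab = 20  [f.off * -2 + 24]
17. n8.pre = 23  [A.live * 2 - 37]
18. n9.ok = true  [B.lab == 20]
19. n10.fin = true  [terminal]
20. n9.cnt = "xu"  ["xu"]
21. n11.off = 1  [terminal]
22. n12.pre = "xq"  ["xq"]
23. n13.fin = false  [terminal]
24. n14.off = -2  [terminal]
25. n12.off = 8  [f.off + 10]
26. n12.live = 23  [f.off + 25]
27. n12.lab = true  [c.fin == false]
28. n8.val = -1  [A.off + A.live - 32]
29. n0.sig = "kq"  ["kq"]
30. n0.wid = true  [S.lab == false]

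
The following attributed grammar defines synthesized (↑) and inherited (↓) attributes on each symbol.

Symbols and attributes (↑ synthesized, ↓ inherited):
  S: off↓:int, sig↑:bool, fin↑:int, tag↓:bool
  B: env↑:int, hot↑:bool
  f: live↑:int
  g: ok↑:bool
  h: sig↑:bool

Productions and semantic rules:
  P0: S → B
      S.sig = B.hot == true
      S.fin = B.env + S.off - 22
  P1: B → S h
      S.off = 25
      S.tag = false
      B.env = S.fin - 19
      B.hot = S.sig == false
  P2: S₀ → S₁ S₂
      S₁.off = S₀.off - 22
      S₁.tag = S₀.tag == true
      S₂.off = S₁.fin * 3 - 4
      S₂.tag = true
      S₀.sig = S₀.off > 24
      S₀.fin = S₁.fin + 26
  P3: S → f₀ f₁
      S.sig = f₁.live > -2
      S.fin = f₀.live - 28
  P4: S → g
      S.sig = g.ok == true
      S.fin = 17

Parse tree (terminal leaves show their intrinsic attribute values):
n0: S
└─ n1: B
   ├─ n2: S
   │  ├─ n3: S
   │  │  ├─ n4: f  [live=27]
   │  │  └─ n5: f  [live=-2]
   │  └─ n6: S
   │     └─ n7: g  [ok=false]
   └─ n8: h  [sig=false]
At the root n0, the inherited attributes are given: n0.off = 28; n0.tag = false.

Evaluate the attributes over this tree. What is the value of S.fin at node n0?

12

1. n0.off = 28  [given at root]
2. n0.tag = false  [given at root]
3. n2.off = 25  [25]
4. n2.tag = false  [false]
5. n3.off = 3  [S₀.off - 22]
6. n3.tag = false  [S₀.tag == true]
7. n4.live = 27  [terminal]
8. n5.live = -2  [terminal]
9. n3.sig = false  [f₁.live > -2]
10. n3.fin = -1  [f₀.live - 28]
11. n6.off = -7  [S₁.fin * 3 - 4]
12. n6.tag = true  [true]
13. n7.ok = false  [terminal]
14. n6.sig = false  [g.ok == true]
15. n6.fin = 17  [17]
16. n2.sig = true  [S₀.off > 24]
17. n2.fin = 25  [S₁.fin + 26]
18. n8.sig = false  [terminal]
19. n1.env = 6  [S.fin - 19]
20. n1.hot = false  [S.sig == false]
21. n0.sig = false  [B.hot == true]
22. n0.fin = 12  [B.env + S.off - 22]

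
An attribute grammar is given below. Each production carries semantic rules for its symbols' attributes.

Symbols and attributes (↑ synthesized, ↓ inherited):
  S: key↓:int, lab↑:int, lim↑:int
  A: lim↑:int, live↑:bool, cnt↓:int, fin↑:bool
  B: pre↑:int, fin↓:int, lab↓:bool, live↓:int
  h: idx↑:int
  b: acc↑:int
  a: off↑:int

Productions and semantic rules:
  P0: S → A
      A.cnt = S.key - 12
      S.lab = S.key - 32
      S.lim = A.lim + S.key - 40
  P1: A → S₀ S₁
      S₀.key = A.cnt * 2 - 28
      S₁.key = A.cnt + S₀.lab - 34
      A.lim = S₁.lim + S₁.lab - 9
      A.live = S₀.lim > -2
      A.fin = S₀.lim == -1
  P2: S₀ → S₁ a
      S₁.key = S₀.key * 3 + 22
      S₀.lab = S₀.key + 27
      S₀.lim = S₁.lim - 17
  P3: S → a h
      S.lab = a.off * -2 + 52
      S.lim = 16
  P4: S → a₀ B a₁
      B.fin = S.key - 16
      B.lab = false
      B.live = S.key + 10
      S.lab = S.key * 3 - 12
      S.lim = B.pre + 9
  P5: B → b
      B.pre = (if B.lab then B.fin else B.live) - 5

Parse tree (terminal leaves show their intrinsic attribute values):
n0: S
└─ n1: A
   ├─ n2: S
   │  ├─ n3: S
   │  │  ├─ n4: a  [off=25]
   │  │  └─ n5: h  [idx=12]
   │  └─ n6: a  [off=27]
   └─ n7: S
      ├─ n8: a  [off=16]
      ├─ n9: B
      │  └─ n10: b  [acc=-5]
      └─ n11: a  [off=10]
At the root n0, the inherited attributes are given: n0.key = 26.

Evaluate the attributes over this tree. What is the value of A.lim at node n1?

1. n0.key = 26  [given at root]
2. n1.cnt = 14  [S.key - 12]
3. n2.key = 0  [A.cnt * 2 - 28]
4. n3.key = 22  [S₀.key * 3 + 22]
5. n4.off = 25  [terminal]
6. n5.idx = 12  [terminal]
7. n3.lab = 2  [a.off * -2 + 52]
8. n3.lim = 16  [16]
9. n6.off = 27  [terminal]
10. n2.lab = 27  [S₀.key + 27]
11. n2.lim = -1  [S₁.lim - 17]
12. n7.key = 7  [A.cnt + S₀.lab - 34]
13. n8.off = 16  [terminal]
14. n9.fin = -9  [S.key - 16]
15. n9.lab = false  [false]
16. n9.live = 17  [S.key + 10]
17. n10.acc = -5  [terminal]
18. n9.pre = 12  [(if B.lab then B.fin else B.live) - 5]
19. n11.off = 10  [terminal]
20. n7.lab = 9  [S.key * 3 - 12]
21. n7.lim = 21  [B.pre + 9]
22. n1.lim = 21  [S₁.lim + S₁.lab - 9]
23. n1.live = true  [S₀.lim > -2]
24. n1.fin = true  [S₀.lim == -1]
25. n0.lab = -6  [S.key - 32]
26. n0.lim = 7  [A.lim + S.key - 40]

21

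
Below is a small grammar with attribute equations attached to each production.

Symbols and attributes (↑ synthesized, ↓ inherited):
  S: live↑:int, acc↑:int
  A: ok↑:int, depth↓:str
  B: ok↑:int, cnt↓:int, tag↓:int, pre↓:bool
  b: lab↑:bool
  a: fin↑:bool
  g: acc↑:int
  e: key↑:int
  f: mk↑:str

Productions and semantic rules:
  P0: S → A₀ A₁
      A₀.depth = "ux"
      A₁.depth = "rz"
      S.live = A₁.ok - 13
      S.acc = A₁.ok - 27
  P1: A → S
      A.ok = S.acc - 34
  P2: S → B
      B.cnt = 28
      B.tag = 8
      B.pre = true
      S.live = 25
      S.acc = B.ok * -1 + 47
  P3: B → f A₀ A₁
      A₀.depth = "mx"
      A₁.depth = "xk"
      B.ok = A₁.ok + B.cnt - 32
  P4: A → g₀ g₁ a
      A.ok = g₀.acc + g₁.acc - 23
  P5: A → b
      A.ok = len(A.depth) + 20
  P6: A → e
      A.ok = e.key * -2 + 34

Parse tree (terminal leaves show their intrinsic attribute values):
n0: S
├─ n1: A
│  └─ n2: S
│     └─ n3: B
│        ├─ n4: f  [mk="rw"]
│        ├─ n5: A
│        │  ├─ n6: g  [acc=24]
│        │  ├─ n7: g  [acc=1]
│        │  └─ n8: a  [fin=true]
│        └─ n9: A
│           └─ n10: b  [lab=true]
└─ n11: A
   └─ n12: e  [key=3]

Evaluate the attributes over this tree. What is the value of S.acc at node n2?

29

1. n1.depth = "ux"  ["ux"]
2. n3.cnt = 28  [28]
3. n3.tag = 8  [8]
4. n3.pre = true  [true]
5. n4.mk = "rw"  [terminal]
6. n5.depth = "mx"  ["mx"]
7. n6.acc = 24  [terminal]
8. n7.acc = 1  [terminal]
9. n8.fin = true  [terminal]
10. n5.ok = 2  [g₀.acc + g₁.acc - 23]
11. n9.depth = "xk"  ["xk"]
12. n10.lab = true  [terminal]
13. n9.ok = 22  [len(A.depth) + 20]
14. n3.ok = 18  [A₁.ok + B.cnt - 32]
15. n2.live = 25  [25]
16. n2.acc = 29  [B.ok * -1 + 47]
17. n1.ok = -5  [S.acc - 34]
18. n11.depth = "rz"  ["rz"]
19. n12.key = 3  [terminal]
20. n11.ok = 28  [e.key * -2 + 34]
21. n0.live = 15  [A₁.ok - 13]
22. n0.acc = 1  [A₁.ok - 27]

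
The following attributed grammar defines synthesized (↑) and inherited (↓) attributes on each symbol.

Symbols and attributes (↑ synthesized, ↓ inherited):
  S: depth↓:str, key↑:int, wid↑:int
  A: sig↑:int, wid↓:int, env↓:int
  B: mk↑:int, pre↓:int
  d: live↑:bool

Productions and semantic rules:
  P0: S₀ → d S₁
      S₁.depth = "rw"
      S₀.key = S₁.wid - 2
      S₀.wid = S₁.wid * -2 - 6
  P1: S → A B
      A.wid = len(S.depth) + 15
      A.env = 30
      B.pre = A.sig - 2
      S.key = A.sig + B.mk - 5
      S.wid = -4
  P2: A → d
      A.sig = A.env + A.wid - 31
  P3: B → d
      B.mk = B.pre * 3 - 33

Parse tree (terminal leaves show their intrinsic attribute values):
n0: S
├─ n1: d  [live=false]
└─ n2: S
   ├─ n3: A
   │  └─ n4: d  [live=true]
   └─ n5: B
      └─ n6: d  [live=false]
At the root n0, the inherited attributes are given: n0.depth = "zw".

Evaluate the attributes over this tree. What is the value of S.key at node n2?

1. n0.depth = "zw"  [given at root]
2. n1.live = false  [terminal]
3. n2.depth = "rw"  ["rw"]
4. n3.wid = 17  [len(S.depth) + 15]
5. n3.env = 30  [30]
6. n4.live = true  [terminal]
7. n3.sig = 16  [A.env + A.wid - 31]
8. n5.pre = 14  [A.sig - 2]
9. n6.live = false  [terminal]
10. n5.mk = 9  [B.pre * 3 - 33]
11. n2.key = 20  [A.sig + B.mk - 5]
12. n2.wid = -4  [-4]
13. n0.key = -6  [S₁.wid - 2]
14. n0.wid = 2  [S₁.wid * -2 - 6]

20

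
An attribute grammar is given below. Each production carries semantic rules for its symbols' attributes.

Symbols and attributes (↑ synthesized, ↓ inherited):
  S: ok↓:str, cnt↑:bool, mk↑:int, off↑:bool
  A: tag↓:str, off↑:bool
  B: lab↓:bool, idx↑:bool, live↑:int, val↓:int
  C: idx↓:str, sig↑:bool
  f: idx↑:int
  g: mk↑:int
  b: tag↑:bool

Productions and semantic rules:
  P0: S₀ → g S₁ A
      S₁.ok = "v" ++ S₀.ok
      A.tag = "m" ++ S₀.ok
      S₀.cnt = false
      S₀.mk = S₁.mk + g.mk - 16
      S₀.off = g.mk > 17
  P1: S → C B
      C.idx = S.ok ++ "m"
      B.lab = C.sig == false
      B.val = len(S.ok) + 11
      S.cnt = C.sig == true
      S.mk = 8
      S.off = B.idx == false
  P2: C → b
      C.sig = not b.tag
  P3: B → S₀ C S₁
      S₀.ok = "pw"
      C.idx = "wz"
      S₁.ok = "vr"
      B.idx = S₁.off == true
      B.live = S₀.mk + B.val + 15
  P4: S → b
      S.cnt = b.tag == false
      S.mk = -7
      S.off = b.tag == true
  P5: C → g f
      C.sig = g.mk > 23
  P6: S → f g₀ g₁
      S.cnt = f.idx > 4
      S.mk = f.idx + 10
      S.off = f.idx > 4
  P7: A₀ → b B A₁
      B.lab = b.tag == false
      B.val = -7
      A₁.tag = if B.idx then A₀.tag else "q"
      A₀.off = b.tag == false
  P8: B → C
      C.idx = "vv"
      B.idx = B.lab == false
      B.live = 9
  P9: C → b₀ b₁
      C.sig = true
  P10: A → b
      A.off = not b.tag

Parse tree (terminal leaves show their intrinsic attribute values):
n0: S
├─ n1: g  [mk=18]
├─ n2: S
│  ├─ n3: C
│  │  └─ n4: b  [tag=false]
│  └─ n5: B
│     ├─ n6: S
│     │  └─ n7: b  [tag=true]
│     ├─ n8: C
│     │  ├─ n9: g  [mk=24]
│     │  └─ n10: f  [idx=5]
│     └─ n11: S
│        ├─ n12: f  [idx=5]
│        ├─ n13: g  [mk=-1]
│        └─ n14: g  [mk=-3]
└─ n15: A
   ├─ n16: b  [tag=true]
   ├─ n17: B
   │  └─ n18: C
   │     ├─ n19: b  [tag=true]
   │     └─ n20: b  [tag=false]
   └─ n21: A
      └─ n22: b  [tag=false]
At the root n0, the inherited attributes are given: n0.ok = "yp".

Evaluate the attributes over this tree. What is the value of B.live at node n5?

22

1. n0.ok = "yp"  [given at root]
2. n1.mk = 18  [terminal]
3. n2.ok = "vyp"  ["v" ++ S₀.ok]
4. n3.idx = "vypm"  [S.ok ++ "m"]
5. n4.tag = false  [terminal]
6. n3.sig = true  [not b.tag]
7. n5.lab = false  [C.sig == false]
8. n5.val = 14  [len(S.ok) + 11]
9. n6.ok = "pw"  ["pw"]
10. n7.tag = true  [terminal]
11. n6.cnt = false  [b.tag == false]
12. n6.mk = -7  [-7]
13. n6.off = true  [b.tag == true]
14. n8.idx = "wz"  ["wz"]
15. n9.mk = 24  [terminal]
16. n10.idx = 5  [terminal]
17. n8.sig = true  [g.mk > 23]
18. n11.ok = "vr"  ["vr"]
19. n12.idx = 5  [terminal]
20. n13.mk = -1  [terminal]
21. n14.mk = -3  [terminal]
22. n11.cnt = true  [f.idx > 4]
23. n11.mk = 15  [f.idx + 10]
24. n11.off = true  [f.idx > 4]
25. n5.idx = true  [S₁.off == true]
26. n5.live = 22  [S₀.mk + B.val + 15]
27. n2.cnt = true  [C.sig == true]
28. n2.mk = 8  [8]
29. n2.off = false  [B.idx == false]
30. n15.tag = "myp"  ["m" ++ S₀.ok]
31. n16.tag = true  [terminal]
32. n17.lab = false  [b.tag == false]
33. n17.val = -7  [-7]
34. n18.idx = "vv"  ["vv"]
35. n19.tag = true  [terminal]
36. n20.tag = false  [terminal]
37. n18.sig = true  [true]
38. n17.idx = true  [B.lab == false]
39. n17.live = 9  [9]
40. n21.tag = "myp"  [if B.idx then A₀.tag else "q"]
41. n22.tag = false  [terminal]
42. n21.off = true  [not b.tag]
43. n15.off = false  [b.tag == false]
44. n0.cnt = false  [false]
45. n0.mk = 10  [S₁.mk + g.mk - 16]
46. n0.off = true  [g.mk > 17]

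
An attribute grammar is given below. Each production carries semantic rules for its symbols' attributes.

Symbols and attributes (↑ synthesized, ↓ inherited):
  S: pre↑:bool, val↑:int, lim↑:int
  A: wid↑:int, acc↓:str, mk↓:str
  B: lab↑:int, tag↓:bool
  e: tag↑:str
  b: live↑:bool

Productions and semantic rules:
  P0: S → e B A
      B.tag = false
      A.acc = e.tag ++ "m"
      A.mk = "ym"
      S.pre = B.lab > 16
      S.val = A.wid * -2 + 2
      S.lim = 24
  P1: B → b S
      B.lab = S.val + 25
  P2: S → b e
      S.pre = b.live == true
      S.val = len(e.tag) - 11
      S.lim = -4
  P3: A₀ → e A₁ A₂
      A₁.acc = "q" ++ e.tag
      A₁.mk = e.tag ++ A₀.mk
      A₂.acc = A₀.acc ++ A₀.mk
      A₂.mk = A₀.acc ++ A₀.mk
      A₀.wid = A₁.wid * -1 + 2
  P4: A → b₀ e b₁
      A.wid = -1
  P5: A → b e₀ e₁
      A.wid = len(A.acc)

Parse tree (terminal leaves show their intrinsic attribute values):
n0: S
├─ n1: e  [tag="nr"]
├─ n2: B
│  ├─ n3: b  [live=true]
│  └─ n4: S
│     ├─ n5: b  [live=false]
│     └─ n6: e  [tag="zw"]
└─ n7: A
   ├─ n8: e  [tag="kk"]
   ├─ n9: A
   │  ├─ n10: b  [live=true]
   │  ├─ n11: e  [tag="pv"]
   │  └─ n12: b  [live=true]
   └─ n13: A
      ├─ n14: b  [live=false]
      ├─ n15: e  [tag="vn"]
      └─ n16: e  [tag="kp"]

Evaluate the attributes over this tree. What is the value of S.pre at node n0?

1. n1.tag = "nr"  [terminal]
2. n2.tag = false  [false]
3. n3.live = true  [terminal]
4. n5.live = false  [terminal]
5. n6.tag = "zw"  [terminal]
6. n4.pre = false  [b.live == true]
7. n4.val = -9  [len(e.tag) - 11]
8. n4.lim = -4  [-4]
9. n2.lab = 16  [S.val + 25]
10. n7.acc = "nrm"  [e.tag ++ "m"]
11. n7.mk = "ym"  ["ym"]
12. n8.tag = "kk"  [terminal]
13. n9.acc = "qkk"  ["q" ++ e.tag]
14. n9.mk = "kkym"  [e.tag ++ A₀.mk]
15. n10.live = true  [terminal]
16. n11.tag = "pv"  [terminal]
17. n12.live = true  [terminal]
18. n9.wid = -1  [-1]
19. n13.acc = "nrmym"  [A₀.acc ++ A₀.mk]
20. n13.mk = "nrmym"  [A₀.acc ++ A₀.mk]
21. n14.live = false  [terminal]
22. n15.tag = "vn"  [terminal]
23. n16.tag = "kp"  [terminal]
24. n13.wid = 5  [len(A.acc)]
25. n7.wid = 3  [A₁.wid * -1 + 2]
26. n0.pre = false  [B.lab > 16]
27. n0.val = -4  [A.wid * -2 + 2]
28. n0.lim = 24  [24]

false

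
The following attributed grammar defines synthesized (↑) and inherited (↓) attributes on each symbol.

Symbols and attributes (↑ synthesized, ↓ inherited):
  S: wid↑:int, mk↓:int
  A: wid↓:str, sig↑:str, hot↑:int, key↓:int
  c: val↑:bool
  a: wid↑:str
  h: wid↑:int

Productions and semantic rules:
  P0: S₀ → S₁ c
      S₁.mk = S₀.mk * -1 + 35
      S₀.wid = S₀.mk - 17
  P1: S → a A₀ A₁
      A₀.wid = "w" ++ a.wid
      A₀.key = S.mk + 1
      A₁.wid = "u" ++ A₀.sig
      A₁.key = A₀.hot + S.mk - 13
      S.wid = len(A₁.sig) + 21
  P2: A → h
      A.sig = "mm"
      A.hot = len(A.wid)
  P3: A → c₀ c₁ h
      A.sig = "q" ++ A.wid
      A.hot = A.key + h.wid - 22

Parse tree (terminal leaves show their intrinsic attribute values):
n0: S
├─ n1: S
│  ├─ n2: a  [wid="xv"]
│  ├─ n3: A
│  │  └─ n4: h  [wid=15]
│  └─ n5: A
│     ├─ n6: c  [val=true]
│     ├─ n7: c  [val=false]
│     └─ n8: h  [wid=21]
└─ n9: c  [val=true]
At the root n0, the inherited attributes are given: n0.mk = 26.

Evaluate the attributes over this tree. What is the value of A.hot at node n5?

1. n0.mk = 26  [given at root]
2. n1.mk = 9  [S₀.mk * -1 + 35]
3. n2.wid = "xv"  [terminal]
4. n3.wid = "wxv"  ["w" ++ a.wid]
5. n3.key = 10  [S.mk + 1]
6. n4.wid = 15  [terminal]
7. n3.sig = "mm"  ["mm"]
8. n3.hot = 3  [len(A.wid)]
9. n5.wid = "umm"  ["u" ++ A₀.sig]
10. n5.key = -1  [A₀.hot + S.mk - 13]
11. n6.val = true  [terminal]
12. n7.val = false  [terminal]
13. n8.wid = 21  [terminal]
14. n5.sig = "qumm"  ["q" ++ A.wid]
15. n5.hot = -2  [A.key + h.wid - 22]
16. n1.wid = 25  [len(A₁.sig) + 21]
17. n9.val = true  [terminal]
18. n0.wid = 9  [S₀.mk - 17]

-2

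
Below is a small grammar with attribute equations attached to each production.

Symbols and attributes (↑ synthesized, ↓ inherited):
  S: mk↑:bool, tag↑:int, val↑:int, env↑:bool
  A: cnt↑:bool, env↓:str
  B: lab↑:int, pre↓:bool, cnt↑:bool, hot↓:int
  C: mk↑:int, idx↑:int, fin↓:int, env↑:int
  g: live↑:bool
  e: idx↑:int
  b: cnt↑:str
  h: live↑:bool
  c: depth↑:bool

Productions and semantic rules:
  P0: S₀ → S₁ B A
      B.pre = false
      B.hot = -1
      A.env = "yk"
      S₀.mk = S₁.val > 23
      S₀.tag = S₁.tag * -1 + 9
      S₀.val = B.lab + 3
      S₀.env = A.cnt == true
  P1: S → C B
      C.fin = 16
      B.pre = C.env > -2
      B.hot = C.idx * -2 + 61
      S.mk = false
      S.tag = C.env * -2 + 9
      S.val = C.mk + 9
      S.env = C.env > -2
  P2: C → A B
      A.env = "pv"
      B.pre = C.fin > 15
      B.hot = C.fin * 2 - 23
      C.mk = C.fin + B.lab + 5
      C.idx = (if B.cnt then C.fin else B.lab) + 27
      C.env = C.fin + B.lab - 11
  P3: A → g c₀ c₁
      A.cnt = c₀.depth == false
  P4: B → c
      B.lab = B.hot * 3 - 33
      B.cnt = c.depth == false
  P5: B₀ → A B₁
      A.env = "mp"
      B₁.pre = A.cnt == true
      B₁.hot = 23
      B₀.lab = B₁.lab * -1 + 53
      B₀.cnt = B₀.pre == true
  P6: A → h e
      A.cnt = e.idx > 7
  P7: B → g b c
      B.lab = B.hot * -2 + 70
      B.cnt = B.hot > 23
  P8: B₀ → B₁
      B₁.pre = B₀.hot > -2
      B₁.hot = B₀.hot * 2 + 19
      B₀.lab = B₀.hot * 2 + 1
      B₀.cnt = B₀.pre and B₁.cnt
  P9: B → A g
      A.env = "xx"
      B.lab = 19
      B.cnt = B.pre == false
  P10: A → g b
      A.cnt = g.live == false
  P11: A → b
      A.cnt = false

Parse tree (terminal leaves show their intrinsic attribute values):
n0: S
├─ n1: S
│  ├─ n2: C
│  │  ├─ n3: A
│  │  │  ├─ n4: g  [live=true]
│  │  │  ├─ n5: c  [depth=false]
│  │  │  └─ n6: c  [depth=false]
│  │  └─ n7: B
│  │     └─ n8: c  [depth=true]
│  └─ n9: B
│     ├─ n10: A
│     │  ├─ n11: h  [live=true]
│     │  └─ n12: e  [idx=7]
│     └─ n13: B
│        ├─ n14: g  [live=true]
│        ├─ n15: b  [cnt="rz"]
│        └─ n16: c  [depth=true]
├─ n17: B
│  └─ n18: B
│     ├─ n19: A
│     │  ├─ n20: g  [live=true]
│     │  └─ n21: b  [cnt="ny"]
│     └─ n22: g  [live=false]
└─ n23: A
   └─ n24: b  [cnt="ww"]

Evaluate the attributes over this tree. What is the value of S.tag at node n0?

-2

1. n2.fin = 16  [16]
2. n3.env = "pv"  ["pv"]
3. n4.live = true  [terminal]
4. n5.depth = false  [terminal]
5. n6.depth = false  [terminal]
6. n3.cnt = true  [c₀.depth == false]
7. n7.pre = true  [C.fin > 15]
8. n7.hot = 9  [C.fin * 2 - 23]
9. n8.depth = true  [terminal]
10. n7.lab = -6  [B.hot * 3 - 33]
11. n7.cnt = false  [c.depth == false]
12. n2.mk = 15  [C.fin + B.lab + 5]
13. n2.idx = 21  [(if B.cnt then C.fin else B.lab) + 27]
14. n2.env = -1  [C.fin + B.lab - 11]
15. n9.pre = true  [C.env > -2]
16. n9.hot = 19  [C.idx * -2 + 61]
17. n10.env = "mp"  ["mp"]
18. n11.live = true  [terminal]
19. n12.idx = 7  [terminal]
20. n10.cnt = false  [e.idx > 7]
21. n13.pre = false  [A.cnt == true]
22. n13.hot = 23  [23]
23. n14.live = true  [terminal]
24. n15.cnt = "rz"  [terminal]
25. n16.depth = true  [terminal]
26. n13.lab = 24  [B.hot * -2 + 70]
27. n13.cnt = false  [B.hot > 23]
28. n9.lab = 29  [B₁.lab * -1 + 53]
29. n9.cnt = true  [B₀.pre == true]
30. n1.mk = false  [false]
31. n1.tag = 11  [C.env * -2 + 9]
32. n1.val = 24  [C.mk + 9]
33. n1.env = true  [C.env > -2]
34. n17.pre = false  [false]
35. n17.hot = -1  [-1]
36. n18.pre = true  [B₀.hot > -2]
37. n18.hot = 17  [B₀.hot * 2 + 19]
38. n19.env = "xx"  ["xx"]
39. n20.live = true  [terminal]
40. n21.cnt = "ny"  [terminal]
41. n19.cnt = false  [g.live == false]
42. n22.live = false  [terminal]
43. n18.lab = 19  [19]
44. n18.cnt = false  [B.pre == false]
45. n17.lab = -1  [B₀.hot * 2 + 1]
46. n17.cnt = false  [B₀.pre and B₁.cnt]
47. n23.env = "yk"  ["yk"]
48. n24.cnt = "ww"  [terminal]
49. n23.cnt = false  [false]
50. n0.mk = true  [S₁.val > 23]
51. n0.tag = -2  [S₁.tag * -1 + 9]
52. n0.val = 2  [B.lab + 3]
53. n0.env = false  [A.cnt == true]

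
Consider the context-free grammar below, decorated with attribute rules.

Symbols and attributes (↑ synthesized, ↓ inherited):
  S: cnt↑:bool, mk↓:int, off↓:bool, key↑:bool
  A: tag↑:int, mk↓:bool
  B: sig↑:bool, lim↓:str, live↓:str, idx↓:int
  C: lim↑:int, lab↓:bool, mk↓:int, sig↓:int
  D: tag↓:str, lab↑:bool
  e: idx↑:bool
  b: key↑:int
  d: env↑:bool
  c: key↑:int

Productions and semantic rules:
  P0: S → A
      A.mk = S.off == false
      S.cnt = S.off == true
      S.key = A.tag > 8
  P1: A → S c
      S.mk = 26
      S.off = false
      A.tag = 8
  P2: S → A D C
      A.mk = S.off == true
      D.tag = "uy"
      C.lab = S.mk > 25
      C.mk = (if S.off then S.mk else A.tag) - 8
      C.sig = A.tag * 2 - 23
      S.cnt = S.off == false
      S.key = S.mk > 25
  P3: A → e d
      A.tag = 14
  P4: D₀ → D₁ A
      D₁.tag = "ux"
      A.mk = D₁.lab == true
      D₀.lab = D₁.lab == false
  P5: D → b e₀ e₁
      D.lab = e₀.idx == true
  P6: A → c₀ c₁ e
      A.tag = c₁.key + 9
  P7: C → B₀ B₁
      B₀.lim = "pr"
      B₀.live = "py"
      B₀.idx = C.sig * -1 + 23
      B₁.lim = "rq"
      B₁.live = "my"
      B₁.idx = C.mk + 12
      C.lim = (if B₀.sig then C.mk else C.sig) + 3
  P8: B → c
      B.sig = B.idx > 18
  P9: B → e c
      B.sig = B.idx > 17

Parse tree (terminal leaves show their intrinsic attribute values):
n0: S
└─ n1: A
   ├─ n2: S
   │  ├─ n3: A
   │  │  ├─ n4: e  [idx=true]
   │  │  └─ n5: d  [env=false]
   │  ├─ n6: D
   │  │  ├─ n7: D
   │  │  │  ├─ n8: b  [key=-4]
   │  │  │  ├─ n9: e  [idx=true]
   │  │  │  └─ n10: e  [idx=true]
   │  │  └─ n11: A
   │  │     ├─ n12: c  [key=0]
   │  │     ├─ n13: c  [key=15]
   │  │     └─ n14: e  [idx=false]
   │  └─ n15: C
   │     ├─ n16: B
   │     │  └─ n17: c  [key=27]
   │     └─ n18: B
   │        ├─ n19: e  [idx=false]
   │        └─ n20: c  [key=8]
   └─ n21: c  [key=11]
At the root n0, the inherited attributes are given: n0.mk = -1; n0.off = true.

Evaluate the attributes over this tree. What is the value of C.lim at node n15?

8

1. n0.mk = -1  [given at root]
2. n0.off = true  [given at root]
3. n1.mk = false  [S.off == false]
4. n2.mk = 26  [26]
5. n2.off = false  [false]
6. n3.mk = false  [S.off == true]
7. n4.idx = true  [terminal]
8. n5.env = false  [terminal]
9. n3.tag = 14  [14]
10. n6.tag = "uy"  ["uy"]
11. n7.tag = "ux"  ["ux"]
12. n8.key = -4  [terminal]
13. n9.idx = true  [terminal]
14. n10.idx = true  [terminal]
15. n7.lab = true  [e₀.idx == true]
16. n11.mk = true  [D₁.lab == true]
17. n12.key = 0  [terminal]
18. n13.key = 15  [terminal]
19. n14.idx = false  [terminal]
20. n11.tag = 24  [c₁.key + 9]
21. n6.lab = false  [D₁.lab == false]
22. n15.lab = true  [S.mk > 25]
23. n15.mk = 6  [(if S.off then S.mk else A.tag) - 8]
24. n15.sig = 5  [A.tag * 2 - 23]
25. n16.lim = "pr"  ["pr"]
26. n16.live = "py"  ["py"]
27. n16.idx = 18  [C.sig * -1 + 23]
28. n17.key = 27  [terminal]
29. n16.sig = false  [B.idx > 18]
30. n18.lim = "rq"  ["rq"]
31. n18.live = "my"  ["my"]
32. n18.idx = 18  [C.mk + 12]
33. n19.idx = false  [terminal]
34. n20.key = 8  [terminal]
35. n18.sig = true  [B.idx > 17]
36. n15.lim = 8  [(if B₀.sig then C.mk else C.sig) + 3]
37. n2.cnt = true  [S.off == false]
38. n2.key = true  [S.mk > 25]
39. n21.key = 11  [terminal]
40. n1.tag = 8  [8]
41. n0.cnt = true  [S.off == true]
42. n0.key = false  [A.tag > 8]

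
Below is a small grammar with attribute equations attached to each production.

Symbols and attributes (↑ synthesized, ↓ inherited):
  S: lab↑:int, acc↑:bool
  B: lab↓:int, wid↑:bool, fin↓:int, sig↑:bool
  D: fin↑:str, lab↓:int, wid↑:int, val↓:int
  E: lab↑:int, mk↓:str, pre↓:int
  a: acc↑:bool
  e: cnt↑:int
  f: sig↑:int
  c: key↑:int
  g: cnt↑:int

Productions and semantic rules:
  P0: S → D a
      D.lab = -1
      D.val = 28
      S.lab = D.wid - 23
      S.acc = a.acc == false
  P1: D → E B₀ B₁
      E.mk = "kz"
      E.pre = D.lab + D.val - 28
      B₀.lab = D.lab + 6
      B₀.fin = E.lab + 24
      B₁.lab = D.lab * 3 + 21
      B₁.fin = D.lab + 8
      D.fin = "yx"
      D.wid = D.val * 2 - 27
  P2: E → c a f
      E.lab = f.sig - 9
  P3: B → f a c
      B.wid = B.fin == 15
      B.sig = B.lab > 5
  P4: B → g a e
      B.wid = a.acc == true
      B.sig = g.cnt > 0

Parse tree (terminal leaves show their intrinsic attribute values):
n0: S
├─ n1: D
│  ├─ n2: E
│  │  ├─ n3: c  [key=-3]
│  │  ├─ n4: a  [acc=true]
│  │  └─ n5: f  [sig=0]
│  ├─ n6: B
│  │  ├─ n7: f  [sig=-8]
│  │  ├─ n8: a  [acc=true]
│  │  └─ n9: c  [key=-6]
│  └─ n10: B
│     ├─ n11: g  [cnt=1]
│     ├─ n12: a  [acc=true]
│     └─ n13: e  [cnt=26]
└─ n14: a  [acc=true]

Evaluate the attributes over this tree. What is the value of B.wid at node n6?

1. n1.lab = -1  [-1]
2. n1.val = 28  [28]
3. n2.mk = "kz"  ["kz"]
4. n2.pre = -1  [D.lab + D.val - 28]
5. n3.key = -3  [terminal]
6. n4.acc = true  [terminal]
7. n5.sig = 0  [terminal]
8. n2.lab = -9  [f.sig - 9]
9. n6.lab = 5  [D.lab + 6]
10. n6.fin = 15  [E.lab + 24]
11. n7.sig = -8  [terminal]
12. n8.acc = true  [terminal]
13. n9.key = -6  [terminal]
14. n6.wid = true  [B.fin == 15]
15. n6.sig = false  [B.lab > 5]
16. n10.lab = 18  [D.lab * 3 + 21]
17. n10.fin = 7  [D.lab + 8]
18. n11.cnt = 1  [terminal]
19. n12.acc = true  [terminal]
20. n13.cnt = 26  [terminal]
21. n10.wid = true  [a.acc == true]
22. n10.sig = true  [g.cnt > 0]
23. n1.fin = "yx"  ["yx"]
24. n1.wid = 29  [D.val * 2 - 27]
25. n14.acc = true  [terminal]
26. n0.lab = 6  [D.wid - 23]
27. n0.acc = false  [a.acc == false]

true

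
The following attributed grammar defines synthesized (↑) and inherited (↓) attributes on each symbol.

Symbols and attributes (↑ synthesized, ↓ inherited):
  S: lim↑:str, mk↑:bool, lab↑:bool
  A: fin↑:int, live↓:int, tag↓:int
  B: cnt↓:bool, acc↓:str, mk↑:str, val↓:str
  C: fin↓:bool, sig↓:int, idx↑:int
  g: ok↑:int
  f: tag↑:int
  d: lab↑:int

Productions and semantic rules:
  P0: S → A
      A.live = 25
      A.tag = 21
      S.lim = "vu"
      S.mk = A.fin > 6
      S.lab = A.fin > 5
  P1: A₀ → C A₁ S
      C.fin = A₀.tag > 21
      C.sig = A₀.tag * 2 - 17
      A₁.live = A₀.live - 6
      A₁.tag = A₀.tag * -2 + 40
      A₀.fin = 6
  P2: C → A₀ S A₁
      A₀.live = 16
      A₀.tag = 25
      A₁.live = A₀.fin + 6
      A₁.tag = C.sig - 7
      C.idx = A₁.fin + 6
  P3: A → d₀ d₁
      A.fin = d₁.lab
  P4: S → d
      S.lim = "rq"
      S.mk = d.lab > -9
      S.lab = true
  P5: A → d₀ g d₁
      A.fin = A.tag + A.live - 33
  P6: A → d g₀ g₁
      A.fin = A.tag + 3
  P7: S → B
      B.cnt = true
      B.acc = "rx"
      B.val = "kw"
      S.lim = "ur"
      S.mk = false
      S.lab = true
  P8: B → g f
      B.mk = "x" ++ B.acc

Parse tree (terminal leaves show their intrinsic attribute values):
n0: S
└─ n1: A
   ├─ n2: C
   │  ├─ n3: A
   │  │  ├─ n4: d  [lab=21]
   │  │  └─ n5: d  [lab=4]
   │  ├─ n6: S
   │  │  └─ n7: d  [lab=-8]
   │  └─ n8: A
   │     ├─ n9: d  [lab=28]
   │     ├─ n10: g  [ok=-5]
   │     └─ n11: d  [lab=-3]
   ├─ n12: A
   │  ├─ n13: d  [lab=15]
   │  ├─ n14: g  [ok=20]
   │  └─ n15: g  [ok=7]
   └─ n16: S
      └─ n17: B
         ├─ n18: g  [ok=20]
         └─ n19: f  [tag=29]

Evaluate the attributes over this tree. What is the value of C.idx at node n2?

1

1. n1.live = 25  [25]
2. n1.tag = 21  [21]
3. n2.fin = false  [A₀.tag > 21]
4. n2.sig = 25  [A₀.tag * 2 - 17]
5. n3.live = 16  [16]
6. n3.tag = 25  [25]
7. n4.lab = 21  [terminal]
8. n5.lab = 4  [terminal]
9. n3.fin = 4  [d₁.lab]
10. n7.lab = -8  [terminal]
11. n6.lim = "rq"  ["rq"]
12. n6.mk = true  [d.lab > -9]
13. n6.lab = true  [true]
14. n8.live = 10  [A₀.fin + 6]
15. n8.tag = 18  [C.sig - 7]
16. n9.lab = 28  [terminal]
17. n10.ok = -5  [terminal]
18. n11.lab = -3  [terminal]
19. n8.fin = -5  [A.tag + A.live - 33]
20. n2.idx = 1  [A₁.fin + 6]
21. n12.live = 19  [A₀.live - 6]
22. n12.tag = -2  [A₀.tag * -2 + 40]
23. n13.lab = 15  [terminal]
24. n14.ok = 20  [terminal]
25. n15.ok = 7  [terminal]
26. n12.fin = 1  [A.tag + 3]
27. n17.cnt = true  [true]
28. n17.acc = "rx"  ["rx"]
29. n17.val = "kw"  ["kw"]
30. n18.ok = 20  [terminal]
31. n19.tag = 29  [terminal]
32. n17.mk = "xrx"  ["x" ++ B.acc]
33. n16.lim = "ur"  ["ur"]
34. n16.mk = false  [false]
35. n16.lab = true  [true]
36. n1.fin = 6  [6]
37. n0.lim = "vu"  ["vu"]
38. n0.mk = false  [A.fin > 6]
39. n0.lab = true  [A.fin > 5]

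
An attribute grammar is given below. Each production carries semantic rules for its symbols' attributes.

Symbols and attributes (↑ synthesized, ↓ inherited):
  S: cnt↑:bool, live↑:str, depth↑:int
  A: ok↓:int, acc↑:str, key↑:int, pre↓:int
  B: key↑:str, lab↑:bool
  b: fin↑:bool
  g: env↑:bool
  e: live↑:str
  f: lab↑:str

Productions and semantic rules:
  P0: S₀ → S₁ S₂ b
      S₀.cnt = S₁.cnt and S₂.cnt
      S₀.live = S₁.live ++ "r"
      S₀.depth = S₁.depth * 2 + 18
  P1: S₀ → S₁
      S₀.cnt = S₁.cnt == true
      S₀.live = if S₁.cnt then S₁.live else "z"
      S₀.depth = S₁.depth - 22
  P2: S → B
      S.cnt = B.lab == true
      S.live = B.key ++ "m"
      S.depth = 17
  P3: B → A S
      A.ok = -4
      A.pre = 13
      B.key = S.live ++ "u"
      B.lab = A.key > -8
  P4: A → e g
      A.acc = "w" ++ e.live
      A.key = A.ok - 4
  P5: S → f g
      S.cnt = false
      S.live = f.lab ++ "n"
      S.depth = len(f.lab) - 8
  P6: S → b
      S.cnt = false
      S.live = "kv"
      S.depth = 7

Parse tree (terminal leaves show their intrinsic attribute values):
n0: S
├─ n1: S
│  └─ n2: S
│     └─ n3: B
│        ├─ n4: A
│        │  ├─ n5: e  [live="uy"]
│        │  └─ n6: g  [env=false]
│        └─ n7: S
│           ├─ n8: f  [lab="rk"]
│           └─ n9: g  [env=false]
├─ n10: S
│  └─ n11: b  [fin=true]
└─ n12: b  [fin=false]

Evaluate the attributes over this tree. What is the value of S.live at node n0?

1. n4.ok = -4  [-4]
2. n4.pre = 13  [13]
3. n5.live = "uy"  [terminal]
4. n6.env = false  [terminal]
5. n4.acc = "wuy"  ["w" ++ e.live]
6. n4.key = -8  [A.ok - 4]
7. n8.lab = "rk"  [terminal]
8. n9.env = false  [terminal]
9. n7.cnt = false  [false]
10. n7.live = "rkn"  [f.lab ++ "n"]
11. n7.depth = -6  [len(f.lab) - 8]
12. n3.key = "rknu"  [S.live ++ "u"]
13. n3.lab = false  [A.key > -8]
14. n2.cnt = false  [B.lab == true]
15. n2.live = "rknum"  [B.key ++ "m"]
16. n2.depth = 17  [17]
17. n1.cnt = false  [S₁.cnt == true]
18. n1.live = "z"  [if S₁.cnt then S₁.live else "z"]
19. n1.depth = -5  [S₁.depth - 22]
20. n11.fin = true  [terminal]
21. n10.cnt = false  [false]
22. n10.live = "kv"  ["kv"]
23. n10.depth = 7  [7]
24. n12.fin = false  [terminal]
25. n0.cnt = false  [S₁.cnt and S₂.cnt]
26. n0.live = "zr"  [S₁.live ++ "r"]
27. n0.depth = 8  [S₁.depth * 2 + 18]

"zr"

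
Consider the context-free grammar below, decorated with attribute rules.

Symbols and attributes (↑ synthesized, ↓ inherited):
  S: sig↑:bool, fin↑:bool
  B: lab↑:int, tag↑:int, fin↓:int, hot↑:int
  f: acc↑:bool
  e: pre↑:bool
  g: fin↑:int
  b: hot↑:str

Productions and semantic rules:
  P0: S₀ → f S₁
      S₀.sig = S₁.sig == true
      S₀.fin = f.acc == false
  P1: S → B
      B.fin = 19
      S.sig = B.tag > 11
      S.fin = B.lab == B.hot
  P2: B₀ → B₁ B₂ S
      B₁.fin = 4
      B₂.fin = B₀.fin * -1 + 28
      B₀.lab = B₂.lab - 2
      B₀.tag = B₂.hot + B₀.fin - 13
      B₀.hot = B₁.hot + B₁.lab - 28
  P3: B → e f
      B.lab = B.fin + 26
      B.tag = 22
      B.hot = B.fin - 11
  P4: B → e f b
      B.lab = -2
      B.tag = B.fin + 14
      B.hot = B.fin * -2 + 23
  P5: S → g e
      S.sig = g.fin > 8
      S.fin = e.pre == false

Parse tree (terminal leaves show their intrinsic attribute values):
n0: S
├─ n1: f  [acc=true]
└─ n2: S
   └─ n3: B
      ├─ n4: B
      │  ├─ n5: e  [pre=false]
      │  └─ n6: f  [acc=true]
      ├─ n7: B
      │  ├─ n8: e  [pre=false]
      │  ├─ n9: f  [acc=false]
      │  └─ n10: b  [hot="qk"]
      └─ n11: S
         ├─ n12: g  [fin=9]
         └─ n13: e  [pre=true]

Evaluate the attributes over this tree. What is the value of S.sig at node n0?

1. n1.acc = true  [terminal]
2. n3.fin = 19  [19]
3. n4.fin = 4  [4]
4. n5.pre = false  [terminal]
5. n6.acc = true  [terminal]
6. n4.lab = 30  [B.fin + 26]
7. n4.tag = 22  [22]
8. n4.hot = -7  [B.fin - 11]
9. n7.fin = 9  [B₀.fin * -1 + 28]
10. n8.pre = false  [terminal]
11. n9.acc = false  [terminal]
12. n10.hot = "qk"  [terminal]
13. n7.lab = -2  [-2]
14. n7.tag = 23  [B.fin + 14]
15. n7.hot = 5  [B.fin * -2 + 23]
16. n12.fin = 9  [terminal]
17. n13.pre = true  [terminal]
18. n11.sig = true  [g.fin > 8]
19. n11.fin = false  [e.pre == false]
20. n3.lab = -4  [B₂.lab - 2]
21. n3.tag = 11  [B₂.hot + B₀.fin - 13]
22. n3.hot = -5  [B₁.hot + B₁.lab - 28]
23. n2.sig = false  [B.tag > 11]
24. n2.fin = false  [B.lab == B.hot]
25. n0.sig = false  [S₁.sig == true]
26. n0.fin = false  [f.acc == false]

false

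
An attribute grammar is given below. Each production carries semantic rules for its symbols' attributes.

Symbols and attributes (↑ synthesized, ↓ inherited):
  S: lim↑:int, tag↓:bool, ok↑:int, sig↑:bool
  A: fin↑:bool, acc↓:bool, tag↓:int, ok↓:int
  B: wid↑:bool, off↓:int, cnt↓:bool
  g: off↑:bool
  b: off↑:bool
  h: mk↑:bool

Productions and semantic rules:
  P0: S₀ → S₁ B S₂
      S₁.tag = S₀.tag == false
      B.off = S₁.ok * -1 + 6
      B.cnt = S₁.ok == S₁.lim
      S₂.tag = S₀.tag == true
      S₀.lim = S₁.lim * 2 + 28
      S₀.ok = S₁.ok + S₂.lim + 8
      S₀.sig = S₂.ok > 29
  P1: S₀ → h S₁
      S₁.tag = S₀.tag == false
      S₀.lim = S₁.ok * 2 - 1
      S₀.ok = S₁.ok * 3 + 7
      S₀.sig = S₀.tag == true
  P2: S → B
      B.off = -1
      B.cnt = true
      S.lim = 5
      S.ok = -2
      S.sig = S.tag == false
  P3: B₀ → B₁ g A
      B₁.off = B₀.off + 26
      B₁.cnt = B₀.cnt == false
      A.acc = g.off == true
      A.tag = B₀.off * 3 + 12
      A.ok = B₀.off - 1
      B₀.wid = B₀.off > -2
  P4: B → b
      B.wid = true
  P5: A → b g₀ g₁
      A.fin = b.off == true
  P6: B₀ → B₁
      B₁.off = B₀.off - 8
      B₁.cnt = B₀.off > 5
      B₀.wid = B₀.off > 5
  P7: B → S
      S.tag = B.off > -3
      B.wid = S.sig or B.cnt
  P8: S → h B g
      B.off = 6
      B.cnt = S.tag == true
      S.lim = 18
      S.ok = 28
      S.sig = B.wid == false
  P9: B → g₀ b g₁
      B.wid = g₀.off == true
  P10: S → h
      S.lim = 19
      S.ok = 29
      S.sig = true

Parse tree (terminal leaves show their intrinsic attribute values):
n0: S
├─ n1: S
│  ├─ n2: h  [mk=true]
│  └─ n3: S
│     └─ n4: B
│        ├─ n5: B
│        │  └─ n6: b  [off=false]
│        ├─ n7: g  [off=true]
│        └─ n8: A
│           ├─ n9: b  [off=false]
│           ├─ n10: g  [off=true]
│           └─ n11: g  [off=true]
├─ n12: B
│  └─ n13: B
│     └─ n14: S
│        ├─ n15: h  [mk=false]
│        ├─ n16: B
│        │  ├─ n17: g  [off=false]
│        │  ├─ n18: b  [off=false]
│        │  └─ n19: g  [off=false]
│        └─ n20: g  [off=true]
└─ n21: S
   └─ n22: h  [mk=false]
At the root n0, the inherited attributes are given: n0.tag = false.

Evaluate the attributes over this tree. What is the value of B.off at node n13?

1. n0.tag = false  [given at root]
2. n1.tag = true  [S₀.tag == false]
3. n2.mk = true  [terminal]
4. n3.tag = false  [S₀.tag == false]
5. n4.off = -1  [-1]
6. n4.cnt = true  [true]
7. n5.off = 25  [B₀.off + 26]
8. n5.cnt = false  [B₀.cnt == false]
9. n6.off = false  [terminal]
10. n5.wid = true  [true]
11. n7.off = true  [terminal]
12. n8.acc = true  [g.off == true]
13. n8.tag = 9  [B₀.off * 3 + 12]
14. n8.ok = -2  [B₀.off - 1]
15. n9.off = false  [terminal]
16. n10.off = true  [terminal]
17. n11.off = true  [terminal]
18. n8.fin = false  [b.off == true]
19. n4.wid = true  [B₀.off > -2]
20. n3.lim = 5  [5]
21. n3.ok = -2  [-2]
22. n3.sig = true  [S.tag == false]
23. n1.lim = -5  [S₁.ok * 2 - 1]
24. n1.ok = 1  [S₁.ok * 3 + 7]
25. n1.sig = true  [S₀.tag == true]
26. n12.off = 5  [S₁.ok * -1 + 6]
27. n12.cnt = false  [S₁.ok == S₁.lim]
28. n13.off = -3  [B₀.off - 8]
29. n13.cnt = false  [B₀.off > 5]
30. n14.tag = false  [B.off > -3]
31. n15.mk = false  [terminal]
32. n16.off = 6  [6]
33. n16.cnt = false  [S.tag == true]
34. n17.off = false  [terminal]
35. n18.off = false  [terminal]
36. n19.off = false  [terminal]
37. n16.wid = false  [g₀.off == true]
38. n20.off = true  [terminal]
39. n14.lim = 18  [18]
40. n14.ok = 28  [28]
41. n14.sig = true  [B.wid == false]
42. n13.wid = true  [S.sig or B.cnt]
43. n12.wid = false  [B₀.off > 5]
44. n21.tag = false  [S₀.tag == true]
45. n22.mk = false  [terminal]
46. n21.lim = 19  [19]
47. n21.ok = 29  [29]
48. n21.sig = true  [true]
49. n0.lim = 18  [S₁.lim * 2 + 28]
50. n0.ok = 28  [S₁.ok + S₂.lim + 8]
51. n0.sig = false  [S₂.ok > 29]

-3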